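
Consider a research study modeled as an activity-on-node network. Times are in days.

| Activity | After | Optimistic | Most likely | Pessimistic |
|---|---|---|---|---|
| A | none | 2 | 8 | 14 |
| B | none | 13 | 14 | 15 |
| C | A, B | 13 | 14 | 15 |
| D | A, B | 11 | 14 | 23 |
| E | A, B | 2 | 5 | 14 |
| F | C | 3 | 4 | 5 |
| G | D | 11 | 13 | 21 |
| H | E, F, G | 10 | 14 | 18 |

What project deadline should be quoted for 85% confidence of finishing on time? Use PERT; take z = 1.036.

te_A = (2 + 4·8 + 14)/6 = 48/6 = 8; σ²_A = ((14−2)/6)² = 4.000
te_B = (13 + 4·14 + 15)/6 = 84/6 = 14; σ²_B = ((15−13)/6)² = 0.111
te_C = (13 + 4·14 + 15)/6 = 84/6 = 14; σ²_C = ((15−13)/6)² = 0.111
te_D = (11 + 4·14 + 23)/6 = 90/6 = 15; σ²_D = ((23−11)/6)² = 4.000
te_E = (2 + 4·5 + 14)/6 = 36/6 = 6; σ²_E = ((14−2)/6)² = 4.000
te_F = (3 + 4·4 + 5)/6 = 24/6 = 4; σ²_F = ((5−3)/6)² = 0.111
te_G = (11 + 4·13 + 21)/6 = 84/6 = 14; σ²_G = ((21−11)/6)² = 2.778
te_H = (10 + 4·14 + 18)/6 = 84/6 = 14; σ²_H = ((18−10)/6)² = 1.778

Forward pass:
ES_A = 0; EF_A = 8
ES_B = 0; EF_B = 14
ES_C = max(EF_A=8, EF_B=14) = 14; EF_C = 14+14 = 28
ES_D = max(EF_A=8, EF_B=14) = 14; EF_D = 14+15 = 29
ES_E = max(EF_A=8, EF_B=14) = 14; EF_E = 14+6 = 20
ES_F = 28; EF_F = 28+4 = 32
ES_G = 29; EF_G = 29+14 = 43
ES_H = max(EF_E=20, EF_F=32, EF_G=43) = 43; EF_H = 43+14 = 57
Expected project duration μ = 57 days. Critical path: B → D → G → H.

Variance along critical path = 0.111 + 4.000 + 2.778 + 1.778 = 8.667; σ = 2.944 days.
D = μ + z·σ = 57 + 1.036·2.944 = 60.0 days

60.0 days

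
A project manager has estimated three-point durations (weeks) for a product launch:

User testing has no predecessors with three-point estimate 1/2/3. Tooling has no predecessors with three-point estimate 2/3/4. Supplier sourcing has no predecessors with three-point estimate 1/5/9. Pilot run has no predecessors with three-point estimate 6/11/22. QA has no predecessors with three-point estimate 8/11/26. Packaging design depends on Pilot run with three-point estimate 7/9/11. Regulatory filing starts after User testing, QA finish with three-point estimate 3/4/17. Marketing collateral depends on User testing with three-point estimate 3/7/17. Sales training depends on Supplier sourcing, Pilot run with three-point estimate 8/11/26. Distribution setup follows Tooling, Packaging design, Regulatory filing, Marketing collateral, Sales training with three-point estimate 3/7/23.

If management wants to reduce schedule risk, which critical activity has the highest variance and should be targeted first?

te_User testing = (1 + 4·2 + 3)/6 = 12/6 = 2; σ²_User testing = ((3−1)/6)² = 0.111
te_Tooling = (2 + 4·3 + 4)/6 = 18/6 = 3; σ²_Tooling = ((4−2)/6)² = 0.111
te_Supplier sourcing = (1 + 4·5 + 9)/6 = 30/6 = 5; σ²_Supplier sourcing = ((9−1)/6)² = 1.778
te_Pilot run = (6 + 4·11 + 22)/6 = 72/6 = 12; σ²_Pilot run = ((22−6)/6)² = 7.111
te_QA = (8 + 4·11 + 26)/6 = 78/6 = 13; σ²_QA = ((26−8)/6)² = 9.000
te_Packaging design = (7 + 4·9 + 11)/6 = 54/6 = 9; σ²_Packaging design = ((11−7)/6)² = 0.444
te_Regulatory filing = (3 + 4·4 + 17)/6 = 36/6 = 6; σ²_Regulatory filing = ((17−3)/6)² = 5.444
te_Marketing collateral = (3 + 4·7 + 17)/6 = 48/6 = 8; σ²_Marketing collateral = ((17−3)/6)² = 5.444
te_Sales training = (8 + 4·11 + 26)/6 = 78/6 = 13; σ²_Sales training = ((26−8)/6)² = 9.000
te_Distribution setup = (3 + 4·7 + 23)/6 = 54/6 = 9; σ²_Distribution setup = ((23−3)/6)² = 11.111

Forward pass:
ES_User testing = 0; EF_User testing = 2
ES_Tooling = 0; EF_Tooling = 3
ES_Supplier sourcing = 0; EF_Supplier sourcing = 5
ES_Pilot run = 0; EF_Pilot run = 12
ES_QA = 0; EF_QA = 13
ES_Packaging design = 12; EF_Packaging design = 12+9 = 21
ES_Regulatory filing = max(EF_User testing=2, EF_QA=13) = 13; EF_Regulatory filing = 13+6 = 19
ES_Marketing collateral = 2; EF_Marketing collateral = 2+8 = 10
ES_Sales training = max(EF_Supplier sourcing=5, EF_Pilot run=12) = 12; EF_Sales training = 12+13 = 25
ES_Distribution setup = max(EF_Tooling=3, EF_Packaging design=21, EF_Regulatory filing=19, EF_Marketing collateral=10, EF_Sales training=25) = 25; EF_Distribution setup = 25+9 = 34
Expected project duration μ = 34 weeks. Critical path: Pilot run → Sales training → Distribution setup.

Variances on critical path: σ²_Pilot run=7.111, σ²_Sales training=9.000, σ²_Distribution setup=11.111.
Largest is σ²_Distribution setup = 11.111.

Distribution setup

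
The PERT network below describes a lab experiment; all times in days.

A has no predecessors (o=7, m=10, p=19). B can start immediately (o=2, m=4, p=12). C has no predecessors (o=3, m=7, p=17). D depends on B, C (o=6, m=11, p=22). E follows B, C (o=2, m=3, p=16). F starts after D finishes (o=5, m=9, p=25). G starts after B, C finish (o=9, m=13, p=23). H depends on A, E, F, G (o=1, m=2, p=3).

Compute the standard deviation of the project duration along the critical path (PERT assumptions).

te_A = (7 + 4·10 + 19)/6 = 66/6 = 11; σ²_A = ((19−7)/6)² = 4.000
te_B = (2 + 4·4 + 12)/6 = 30/6 = 5; σ²_B = ((12−2)/6)² = 2.778
te_C = (3 + 4·7 + 17)/6 = 48/6 = 8; σ²_C = ((17−3)/6)² = 5.444
te_D = (6 + 4·11 + 22)/6 = 72/6 = 12; σ²_D = ((22−6)/6)² = 7.111
te_E = (2 + 4·3 + 16)/6 = 30/6 = 5; σ²_E = ((16−2)/6)² = 5.444
te_F = (5 + 4·9 + 25)/6 = 66/6 = 11; σ²_F = ((25−5)/6)² = 11.111
te_G = (9 + 4·13 + 23)/6 = 84/6 = 14; σ²_G = ((23−9)/6)² = 5.444
te_H = (1 + 4·2 + 3)/6 = 12/6 = 2; σ²_H = ((3−1)/6)² = 0.111

Forward pass:
ES_A = 0; EF_A = 11
ES_B = 0; EF_B = 5
ES_C = 0; EF_C = 8
ES_D = max(EF_B=5, EF_C=8) = 8; EF_D = 8+12 = 20
ES_E = max(EF_B=5, EF_C=8) = 8; EF_E = 8+5 = 13
ES_F = 20; EF_F = 20+11 = 31
ES_G = max(EF_B=5, EF_C=8) = 8; EF_G = 8+14 = 22
ES_H = max(EF_A=11, EF_E=13, EF_F=31, EF_G=22) = 31; EF_H = 31+2 = 33
Expected project duration μ = 33 days. Critical path: C → D → F → H.

Variance along critical path = 5.444 + 7.111 + 11.111 + 0.111 = 23.778
σ = √23.778 = 4.876 days

4.88 days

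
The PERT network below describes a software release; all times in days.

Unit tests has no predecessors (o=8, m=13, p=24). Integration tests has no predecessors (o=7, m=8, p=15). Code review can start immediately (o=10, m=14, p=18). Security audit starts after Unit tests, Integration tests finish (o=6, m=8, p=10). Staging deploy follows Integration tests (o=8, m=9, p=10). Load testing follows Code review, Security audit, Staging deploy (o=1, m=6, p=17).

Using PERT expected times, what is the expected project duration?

29 days

te_Unit tests = (8 + 4·13 + 24)/6 = 84/6 = 14
te_Integration tests = (7 + 4·8 + 15)/6 = 54/6 = 9
te_Code review = (10 + 4·14 + 18)/6 = 84/6 = 14
te_Security audit = (6 + 4·8 + 10)/6 = 48/6 = 8
te_Staging deploy = (8 + 4·9 + 10)/6 = 54/6 = 9
te_Load testing = (1 + 4·6 + 17)/6 = 42/6 = 7

Forward pass:
ES_Unit tests = 0; EF_Unit tests = 14
ES_Integration tests = 0; EF_Integration tests = 9
ES_Code review = 0; EF_Code review = 14
ES_Security audit = max(EF_Unit tests=14, EF_Integration tests=9) = 14; EF_Security audit = 14+8 = 22
ES_Staging deploy = 9; EF_Staging deploy = 9+9 = 18
ES_Load testing = max(EF_Code review=14, EF_Security audit=22, EF_Staging deploy=18) = 22; EF_Load testing = 22+7 = 29
Expected project duration μ = 29 days. Critical path: Unit tests → Security audit → Load testing.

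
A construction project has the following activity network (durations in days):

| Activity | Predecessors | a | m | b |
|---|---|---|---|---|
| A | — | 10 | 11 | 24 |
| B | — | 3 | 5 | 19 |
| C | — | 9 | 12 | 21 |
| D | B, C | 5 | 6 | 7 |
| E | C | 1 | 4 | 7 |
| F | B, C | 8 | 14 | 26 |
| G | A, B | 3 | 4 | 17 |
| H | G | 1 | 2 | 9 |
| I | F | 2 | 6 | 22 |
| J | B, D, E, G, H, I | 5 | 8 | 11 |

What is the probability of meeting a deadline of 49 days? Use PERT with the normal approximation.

0.841

te_A = (10 + 4·11 + 24)/6 = 78/6 = 13; σ²_A = ((24−10)/6)² = 5.444
te_B = (3 + 4·5 + 19)/6 = 42/6 = 7; σ²_B = ((19−3)/6)² = 7.111
te_C = (9 + 4·12 + 21)/6 = 78/6 = 13; σ²_C = ((21−9)/6)² = 4.000
te_D = (5 + 4·6 + 7)/6 = 36/6 = 6; σ²_D = ((7−5)/6)² = 0.111
te_E = (1 + 4·4 + 7)/6 = 24/6 = 4; σ²_E = ((7−1)/6)² = 1.000
te_F = (8 + 4·14 + 26)/6 = 90/6 = 15; σ²_F = ((26−8)/6)² = 9.000
te_G = (3 + 4·4 + 17)/6 = 36/6 = 6; σ²_G = ((17−3)/6)² = 5.444
te_H = (1 + 4·2 + 9)/6 = 18/6 = 3; σ²_H = ((9−1)/6)² = 1.778
te_I = (2 + 4·6 + 22)/6 = 48/6 = 8; σ²_I = ((22−2)/6)² = 11.111
te_J = (5 + 4·8 + 11)/6 = 48/6 = 8; σ²_J = ((11−5)/6)² = 1.000

Forward pass:
ES_A = 0; EF_A = 13
ES_B = 0; EF_B = 7
ES_C = 0; EF_C = 13
ES_D = max(EF_B=7, EF_C=13) = 13; EF_D = 13+6 = 19
ES_E = 13; EF_E = 13+4 = 17
ES_F = max(EF_B=7, EF_C=13) = 13; EF_F = 13+15 = 28
ES_G = max(EF_A=13, EF_B=7) = 13; EF_G = 13+6 = 19
ES_H = 19; EF_H = 19+3 = 22
ES_I = 28; EF_I = 28+8 = 36
ES_J = max(EF_B=7, EF_D=19, EF_E=17, EF_G=19, EF_H=22, EF_I=36) = 36; EF_J = 36+8 = 44
Expected project duration μ = 44 days. Critical path: C → F → I → J.

Variance along critical path = 4.000 + 9.000 + 11.111 + 1.000 = 25.111; σ = √25.111 = 5.011 days.
Z = (49 − 44) / 5.011 = 0.998
P(T ≤ 49) = Φ(0.998) ≈ 0.841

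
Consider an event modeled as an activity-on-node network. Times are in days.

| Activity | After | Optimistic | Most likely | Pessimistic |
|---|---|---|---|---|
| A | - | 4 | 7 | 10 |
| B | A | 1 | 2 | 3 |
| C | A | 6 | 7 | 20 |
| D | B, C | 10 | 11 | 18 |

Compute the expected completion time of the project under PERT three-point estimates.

te_A = (4 + 4·7 + 10)/6 = 42/6 = 7
te_B = (1 + 4·2 + 3)/6 = 12/6 = 2
te_C = (6 + 4·7 + 20)/6 = 54/6 = 9
te_D = (10 + 4·11 + 18)/6 = 72/6 = 12

Forward pass:
ES_A = 0; EF_A = 7
ES_B = 7; EF_B = 7+2 = 9
ES_C = 7; EF_C = 7+9 = 16
ES_D = max(EF_B=9, EF_C=16) = 16; EF_D = 16+12 = 28
Expected project duration μ = 28 days. Critical path: A → C → D.

28 days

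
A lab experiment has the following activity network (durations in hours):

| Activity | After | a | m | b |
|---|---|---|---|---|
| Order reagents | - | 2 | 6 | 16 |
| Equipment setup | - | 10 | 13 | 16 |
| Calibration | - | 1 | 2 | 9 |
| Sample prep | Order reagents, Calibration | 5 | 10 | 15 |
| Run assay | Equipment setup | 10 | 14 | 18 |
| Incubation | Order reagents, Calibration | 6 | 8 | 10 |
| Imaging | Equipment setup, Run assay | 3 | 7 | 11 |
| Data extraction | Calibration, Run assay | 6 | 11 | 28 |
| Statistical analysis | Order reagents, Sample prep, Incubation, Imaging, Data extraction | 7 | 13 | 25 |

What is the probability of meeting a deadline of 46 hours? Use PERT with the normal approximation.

te_Order reagents = (2 + 4·6 + 16)/6 = 42/6 = 7; σ²_Order reagents = ((16−2)/6)² = 5.444
te_Equipment setup = (10 + 4·13 + 16)/6 = 78/6 = 13; σ²_Equipment setup = ((16−10)/6)² = 1.000
te_Calibration = (1 + 4·2 + 9)/6 = 18/6 = 3; σ²_Calibration = ((9−1)/6)² = 1.778
te_Sample prep = (5 + 4·10 + 15)/6 = 60/6 = 10; σ²_Sample prep = ((15−5)/6)² = 2.778
te_Run assay = (10 + 4·14 + 18)/6 = 84/6 = 14; σ²_Run assay = ((18−10)/6)² = 1.778
te_Incubation = (6 + 4·8 + 10)/6 = 48/6 = 8; σ²_Incubation = ((10−6)/6)² = 0.444
te_Imaging = (3 + 4·7 + 11)/6 = 42/6 = 7; σ²_Imaging = ((11−3)/6)² = 1.778
te_Data extraction = (6 + 4·11 + 28)/6 = 78/6 = 13; σ²_Data extraction = ((28−6)/6)² = 13.444
te_Statistical analysis = (7 + 4·13 + 25)/6 = 84/6 = 14; σ²_Statistical analysis = ((25−7)/6)² = 9.000

Forward pass:
ES_Order reagents = 0; EF_Order reagents = 7
ES_Equipment setup = 0; EF_Equipment setup = 13
ES_Calibration = 0; EF_Calibration = 3
ES_Sample prep = max(EF_Order reagents=7, EF_Calibration=3) = 7; EF_Sample prep = 7+10 = 17
ES_Run assay = 13; EF_Run assay = 13+14 = 27
ES_Incubation = max(EF_Order reagents=7, EF_Calibration=3) = 7; EF_Incubation = 7+8 = 15
ES_Imaging = max(EF_Equipment setup=13, EF_Run assay=27) = 27; EF_Imaging = 27+7 = 34
ES_Data extraction = max(EF_Calibration=3, EF_Run assay=27) = 27; EF_Data extraction = 27+13 = 40
ES_Statistical analysis = max(EF_Order reagents=7, EF_Sample prep=17, EF_Incubation=15, EF_Imaging=34, EF_Data extraction=40) = 40; EF_Statistical analysis = 40+14 = 54
Expected project duration μ = 54 hours. Critical path: Equipment setup → Run assay → Data extraction → Statistical analysis.

Variance along critical path = 1.000 + 1.778 + 13.444 + 9.000 = 25.222; σ = √25.222 = 5.022 hours.
Z = (46 − 54) / 5.022 = -1.593
P(T ≤ 46) = Φ(-1.593) ≈ 0.056

0.056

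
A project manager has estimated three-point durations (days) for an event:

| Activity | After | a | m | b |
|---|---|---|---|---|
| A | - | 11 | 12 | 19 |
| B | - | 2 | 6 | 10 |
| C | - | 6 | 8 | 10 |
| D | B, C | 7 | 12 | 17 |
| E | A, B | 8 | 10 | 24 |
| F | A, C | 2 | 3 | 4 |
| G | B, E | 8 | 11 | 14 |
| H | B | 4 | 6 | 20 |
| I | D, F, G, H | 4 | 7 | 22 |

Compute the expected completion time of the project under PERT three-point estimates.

45 days

te_A = (11 + 4·12 + 19)/6 = 78/6 = 13
te_B = (2 + 4·6 + 10)/6 = 36/6 = 6
te_C = (6 + 4·8 + 10)/6 = 48/6 = 8
te_D = (7 + 4·12 + 17)/6 = 72/6 = 12
te_E = (8 + 4·10 + 24)/6 = 72/6 = 12
te_F = (2 + 4·3 + 4)/6 = 18/6 = 3
te_G = (8 + 4·11 + 14)/6 = 66/6 = 11
te_H = (4 + 4·6 + 20)/6 = 48/6 = 8
te_I = (4 + 4·7 + 22)/6 = 54/6 = 9

Forward pass:
ES_A = 0; EF_A = 13
ES_B = 0; EF_B = 6
ES_C = 0; EF_C = 8
ES_D = max(EF_B=6, EF_C=8) = 8; EF_D = 8+12 = 20
ES_E = max(EF_A=13, EF_B=6) = 13; EF_E = 13+12 = 25
ES_F = max(EF_A=13, EF_C=8) = 13; EF_F = 13+3 = 16
ES_G = max(EF_B=6, EF_E=25) = 25; EF_G = 25+11 = 36
ES_H = 6; EF_H = 6+8 = 14
ES_I = max(EF_D=20, EF_F=16, EF_G=36, EF_H=14) = 36; EF_I = 36+9 = 45
Expected project duration μ = 45 days. Critical path: A → E → G → I.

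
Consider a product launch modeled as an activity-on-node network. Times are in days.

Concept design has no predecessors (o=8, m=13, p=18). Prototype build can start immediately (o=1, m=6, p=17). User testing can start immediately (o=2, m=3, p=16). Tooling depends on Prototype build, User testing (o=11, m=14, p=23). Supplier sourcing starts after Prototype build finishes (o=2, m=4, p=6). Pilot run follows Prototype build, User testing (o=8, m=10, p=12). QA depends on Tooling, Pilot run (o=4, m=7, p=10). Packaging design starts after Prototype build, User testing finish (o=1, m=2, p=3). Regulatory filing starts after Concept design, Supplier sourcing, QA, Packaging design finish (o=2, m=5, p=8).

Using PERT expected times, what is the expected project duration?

te_Concept design = (8 + 4·13 + 18)/6 = 78/6 = 13
te_Prototype build = (1 + 4·6 + 17)/6 = 42/6 = 7
te_User testing = (2 + 4·3 + 16)/6 = 30/6 = 5
te_Tooling = (11 + 4·14 + 23)/6 = 90/6 = 15
te_Supplier sourcing = (2 + 4·4 + 6)/6 = 24/6 = 4
te_Pilot run = (8 + 4·10 + 12)/6 = 60/6 = 10
te_QA = (4 + 4·7 + 10)/6 = 42/6 = 7
te_Packaging design = (1 + 4·2 + 3)/6 = 12/6 = 2
te_Regulatory filing = (2 + 4·5 + 8)/6 = 30/6 = 5

Forward pass:
ES_Concept design = 0; EF_Concept design = 13
ES_Prototype build = 0; EF_Prototype build = 7
ES_User testing = 0; EF_User testing = 5
ES_Tooling = max(EF_Prototype build=7, EF_User testing=5) = 7; EF_Tooling = 7+15 = 22
ES_Supplier sourcing = 7; EF_Supplier sourcing = 7+4 = 11
ES_Pilot run = max(EF_Prototype build=7, EF_User testing=5) = 7; EF_Pilot run = 7+10 = 17
ES_QA = max(EF_Tooling=22, EF_Pilot run=17) = 22; EF_QA = 22+7 = 29
ES_Packaging design = max(EF_Prototype build=7, EF_User testing=5) = 7; EF_Packaging design = 7+2 = 9
ES_Regulatory filing = max(EF_Concept design=13, EF_Supplier sourcing=11, EF_QA=29, EF_Packaging design=9) = 29; EF_Regulatory filing = 29+5 = 34
Expected project duration μ = 34 days. Critical path: Prototype build → Tooling → QA → Regulatory filing.

34 days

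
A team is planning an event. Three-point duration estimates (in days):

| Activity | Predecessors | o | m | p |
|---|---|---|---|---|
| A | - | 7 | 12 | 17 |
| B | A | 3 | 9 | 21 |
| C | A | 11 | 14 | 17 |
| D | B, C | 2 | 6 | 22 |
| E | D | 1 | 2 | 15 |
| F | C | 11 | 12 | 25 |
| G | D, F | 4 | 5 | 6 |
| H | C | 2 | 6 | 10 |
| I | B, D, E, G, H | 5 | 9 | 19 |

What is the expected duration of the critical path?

55 days

te_A = (7 + 4·12 + 17)/6 = 72/6 = 12
te_B = (3 + 4·9 + 21)/6 = 60/6 = 10
te_C = (11 + 4·14 + 17)/6 = 84/6 = 14
te_D = (2 + 4·6 + 22)/6 = 48/6 = 8
te_E = (1 + 4·2 + 15)/6 = 24/6 = 4
te_F = (11 + 4·12 + 25)/6 = 84/6 = 14
te_G = (4 + 4·5 + 6)/6 = 30/6 = 5
te_H = (2 + 4·6 + 10)/6 = 36/6 = 6
te_I = (5 + 4·9 + 19)/6 = 60/6 = 10

Forward pass:
ES_A = 0; EF_A = 12
ES_B = 12; EF_B = 12+10 = 22
ES_C = 12; EF_C = 12+14 = 26
ES_D = max(EF_B=22, EF_C=26) = 26; EF_D = 26+8 = 34
ES_E = 34; EF_E = 34+4 = 38
ES_F = 26; EF_F = 26+14 = 40
ES_G = max(EF_D=34, EF_F=40) = 40; EF_G = 40+5 = 45
ES_H = 26; EF_H = 26+6 = 32
ES_I = max(EF_B=22, EF_D=34, EF_E=38, EF_G=45, EF_H=32) = 45; EF_I = 45+10 = 55
Expected project duration μ = 55 days. Critical path: A → C → F → G → I.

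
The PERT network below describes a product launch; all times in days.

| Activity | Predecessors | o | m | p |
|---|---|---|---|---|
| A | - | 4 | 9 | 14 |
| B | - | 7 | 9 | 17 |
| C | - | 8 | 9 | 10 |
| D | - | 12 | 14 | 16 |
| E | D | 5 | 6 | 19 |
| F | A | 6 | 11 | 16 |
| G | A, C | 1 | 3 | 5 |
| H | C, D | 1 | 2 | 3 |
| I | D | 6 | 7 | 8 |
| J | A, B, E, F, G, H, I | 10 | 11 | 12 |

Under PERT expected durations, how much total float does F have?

te_A = (4 + 4·9 + 14)/6 = 54/6 = 9
te_B = (7 + 4·9 + 17)/6 = 60/6 = 10
te_C = (8 + 4·9 + 10)/6 = 54/6 = 9
te_D = (12 + 4·14 + 16)/6 = 84/6 = 14
te_E = (5 + 4·6 + 19)/6 = 48/6 = 8
te_F = (6 + 4·11 + 16)/6 = 66/6 = 11
te_G = (1 + 4·3 + 5)/6 = 18/6 = 3
te_H = (1 + 4·2 + 3)/6 = 12/6 = 2
te_I = (6 + 4·7 + 8)/6 = 42/6 = 7
te_J = (10 + 4·11 + 12)/6 = 66/6 = 11

Forward pass:
ES_A = 0; EF_A = 9
ES_B = 0; EF_B = 10
ES_C = 0; EF_C = 9
ES_D = 0; EF_D = 14
ES_E = 14; EF_E = 14+8 = 22
ES_F = 9; EF_F = 9+11 = 20
ES_G = max(EF_A=9, EF_C=9) = 9; EF_G = 9+3 = 12
ES_H = max(EF_C=9, EF_D=14) = 14; EF_H = 14+2 = 16
ES_I = 14; EF_I = 14+7 = 21
ES_J = max(EF_A=9, EF_B=10, EF_E=22, EF_F=20, EF_G=12, EF_H=16, EF_I=21) = 22; EF_J = 22+11 = 33
Expected project duration μ = 33 days. Critical path: D → E → J.

Backward pass:
LF_J = 33; LS_J = 33−11 = 22
LF_I = LS_J = 22; LS_I = 22−7 = 15
LF_H = LS_J = 22; LS_H = 22−2 = 20
LF_G = LS_J = 22; LS_G = 22−3 = 19
LF_F = LS_J = 22; LS_F = 22−11 = 11
LF_E = LS_J = 22; LS_E = 22−8 = 14
LF_D = min(LS_E=14, LS_H=20, LS_I=15) = 14; LS_D = 14−14 = 0
LF_C = min(LS_G=19, LS_H=20) = 19; LS_C = 19−9 = 10
LF_B = LS_J = 22; LS_B = 22−10 = 12
LF_A = min(LS_F=11, LS_G=19, LS_J=22) = 11; LS_A = 11−9 = 2
Slack_F = LS_F − ES_F = 11 − 9 = 2

2 days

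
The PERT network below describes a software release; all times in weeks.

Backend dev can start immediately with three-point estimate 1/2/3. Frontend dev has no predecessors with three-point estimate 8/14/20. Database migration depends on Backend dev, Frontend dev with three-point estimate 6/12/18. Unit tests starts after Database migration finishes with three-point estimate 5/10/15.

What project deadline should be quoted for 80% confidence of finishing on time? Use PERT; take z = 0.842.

te_Backend dev = (1 + 4·2 + 3)/6 = 12/6 = 2; σ²_Backend dev = ((3−1)/6)² = 0.111
te_Frontend dev = (8 + 4·14 + 20)/6 = 84/6 = 14; σ²_Frontend dev = ((20−8)/6)² = 4.000
te_Database migration = (6 + 4·12 + 18)/6 = 72/6 = 12; σ²_Database migration = ((18−6)/6)² = 4.000
te_Unit tests = (5 + 4·10 + 15)/6 = 60/6 = 10; σ²_Unit tests = ((15−5)/6)² = 2.778

Forward pass:
ES_Backend dev = 0; EF_Backend dev = 2
ES_Frontend dev = 0; EF_Frontend dev = 14
ES_Database migration = max(EF_Backend dev=2, EF_Frontend dev=14) = 14; EF_Database migration = 14+12 = 26
ES_Unit tests = 26; EF_Unit tests = 26+10 = 36
Expected project duration μ = 36 weeks. Critical path: Frontend dev → Database migration → Unit tests.

Variance along critical path = 4.000 + 4.000 + 2.778 = 10.778; σ = 3.283 weeks.
D = μ + z·σ = 36 + 0.842·3.283 = 38.8 weeks

38.8 weeks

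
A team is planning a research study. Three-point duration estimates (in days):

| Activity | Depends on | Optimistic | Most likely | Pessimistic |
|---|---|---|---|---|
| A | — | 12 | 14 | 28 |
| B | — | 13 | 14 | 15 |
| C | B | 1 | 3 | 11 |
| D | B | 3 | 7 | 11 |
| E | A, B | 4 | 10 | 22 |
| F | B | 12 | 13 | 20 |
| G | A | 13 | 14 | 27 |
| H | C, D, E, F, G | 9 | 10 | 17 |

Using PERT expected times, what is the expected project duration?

te_A = (12 + 4·14 + 28)/6 = 96/6 = 16
te_B = (13 + 4·14 + 15)/6 = 84/6 = 14
te_C = (1 + 4·3 + 11)/6 = 24/6 = 4
te_D = (3 + 4·7 + 11)/6 = 42/6 = 7
te_E = (4 + 4·10 + 22)/6 = 66/6 = 11
te_F = (12 + 4·13 + 20)/6 = 84/6 = 14
te_G = (13 + 4·14 + 27)/6 = 96/6 = 16
te_H = (9 + 4·10 + 17)/6 = 66/6 = 11

Forward pass:
ES_A = 0; EF_A = 16
ES_B = 0; EF_B = 14
ES_C = 14; EF_C = 14+4 = 18
ES_D = 14; EF_D = 14+7 = 21
ES_E = max(EF_A=16, EF_B=14) = 16; EF_E = 16+11 = 27
ES_F = 14; EF_F = 14+14 = 28
ES_G = 16; EF_G = 16+16 = 32
ES_H = max(EF_C=18, EF_D=21, EF_E=27, EF_F=28, EF_G=32) = 32; EF_H = 32+11 = 43
Expected project duration μ = 43 days. Critical path: A → G → H.

43 days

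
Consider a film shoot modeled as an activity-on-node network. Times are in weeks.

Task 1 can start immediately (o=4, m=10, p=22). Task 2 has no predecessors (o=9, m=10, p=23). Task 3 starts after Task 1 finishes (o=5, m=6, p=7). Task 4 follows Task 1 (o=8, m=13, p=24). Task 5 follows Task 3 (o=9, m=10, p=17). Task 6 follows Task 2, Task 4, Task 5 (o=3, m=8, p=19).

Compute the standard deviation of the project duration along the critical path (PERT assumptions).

4.24 weeks

te_Task 1 = (4 + 4·10 + 22)/6 = 66/6 = 11; σ²_Task 1 = ((22−4)/6)² = 9.000
te_Task 2 = (9 + 4·10 + 23)/6 = 72/6 = 12; σ²_Task 2 = ((23−9)/6)² = 5.444
te_Task 3 = (5 + 4·6 + 7)/6 = 36/6 = 6; σ²_Task 3 = ((7−5)/6)² = 0.111
te_Task 4 = (8 + 4·13 + 24)/6 = 84/6 = 14; σ²_Task 4 = ((24−8)/6)² = 7.111
te_Task 5 = (9 + 4·10 + 17)/6 = 66/6 = 11; σ²_Task 5 = ((17−9)/6)² = 1.778
te_Task 6 = (3 + 4·8 + 19)/6 = 54/6 = 9; σ²_Task 6 = ((19−3)/6)² = 7.111

Forward pass:
ES_Task 1 = 0; EF_Task 1 = 11
ES_Task 2 = 0; EF_Task 2 = 12
ES_Task 3 = 11; EF_Task 3 = 11+6 = 17
ES_Task 4 = 11; EF_Task 4 = 11+14 = 25
ES_Task 5 = 17; EF_Task 5 = 17+11 = 28
ES_Task 6 = max(EF_Task 2=12, EF_Task 4=25, EF_Task 5=28) = 28; EF_Task 6 = 28+9 = 37
Expected project duration μ = 37 weeks. Critical path: Task 1 → Task 3 → Task 5 → Task 6.

Variance along critical path = 9.000 + 0.111 + 1.778 + 7.111 = 18.000
σ = √18.000 = 4.243 weeks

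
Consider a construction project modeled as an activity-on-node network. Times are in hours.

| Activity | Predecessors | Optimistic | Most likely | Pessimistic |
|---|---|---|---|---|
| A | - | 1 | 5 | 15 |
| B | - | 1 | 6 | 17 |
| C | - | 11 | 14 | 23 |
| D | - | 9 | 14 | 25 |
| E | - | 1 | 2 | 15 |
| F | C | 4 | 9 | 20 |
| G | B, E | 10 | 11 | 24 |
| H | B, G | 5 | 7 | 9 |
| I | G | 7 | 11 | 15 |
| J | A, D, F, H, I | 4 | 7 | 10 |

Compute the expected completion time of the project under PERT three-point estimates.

38 hours

te_A = (1 + 4·5 + 15)/6 = 36/6 = 6
te_B = (1 + 4·6 + 17)/6 = 42/6 = 7
te_C = (11 + 4·14 + 23)/6 = 90/6 = 15
te_D = (9 + 4·14 + 25)/6 = 90/6 = 15
te_E = (1 + 4·2 + 15)/6 = 24/6 = 4
te_F = (4 + 4·9 + 20)/6 = 60/6 = 10
te_G = (10 + 4·11 + 24)/6 = 78/6 = 13
te_H = (5 + 4·7 + 9)/6 = 42/6 = 7
te_I = (7 + 4·11 + 15)/6 = 66/6 = 11
te_J = (4 + 4·7 + 10)/6 = 42/6 = 7

Forward pass:
ES_A = 0; EF_A = 6
ES_B = 0; EF_B = 7
ES_C = 0; EF_C = 15
ES_D = 0; EF_D = 15
ES_E = 0; EF_E = 4
ES_F = 15; EF_F = 15+10 = 25
ES_G = max(EF_B=7, EF_E=4) = 7; EF_G = 7+13 = 20
ES_H = max(EF_B=7, EF_G=20) = 20; EF_H = 20+7 = 27
ES_I = 20; EF_I = 20+11 = 31
ES_J = max(EF_A=6, EF_D=15, EF_F=25, EF_H=27, EF_I=31) = 31; EF_J = 31+7 = 38
Expected project duration μ = 38 hours. Critical path: B → G → I → J.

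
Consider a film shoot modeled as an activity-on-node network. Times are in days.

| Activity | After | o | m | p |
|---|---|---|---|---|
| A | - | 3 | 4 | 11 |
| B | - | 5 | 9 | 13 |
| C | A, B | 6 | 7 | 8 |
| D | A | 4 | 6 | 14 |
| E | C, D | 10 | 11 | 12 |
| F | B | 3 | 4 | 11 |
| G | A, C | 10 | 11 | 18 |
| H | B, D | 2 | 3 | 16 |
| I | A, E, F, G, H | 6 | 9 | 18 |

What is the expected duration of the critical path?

38 days

te_A = (3 + 4·4 + 11)/6 = 30/6 = 5
te_B = (5 + 4·9 + 13)/6 = 54/6 = 9
te_C = (6 + 4·7 + 8)/6 = 42/6 = 7
te_D = (4 + 4·6 + 14)/6 = 42/6 = 7
te_E = (10 + 4·11 + 12)/6 = 66/6 = 11
te_F = (3 + 4·4 + 11)/6 = 30/6 = 5
te_G = (10 + 4·11 + 18)/6 = 72/6 = 12
te_H = (2 + 4·3 + 16)/6 = 30/6 = 5
te_I = (6 + 4·9 + 18)/6 = 60/6 = 10

Forward pass:
ES_A = 0; EF_A = 5
ES_B = 0; EF_B = 9
ES_C = max(EF_A=5, EF_B=9) = 9; EF_C = 9+7 = 16
ES_D = 5; EF_D = 5+7 = 12
ES_E = max(EF_C=16, EF_D=12) = 16; EF_E = 16+11 = 27
ES_F = 9; EF_F = 9+5 = 14
ES_G = max(EF_A=5, EF_C=16) = 16; EF_G = 16+12 = 28
ES_H = max(EF_B=9, EF_D=12) = 12; EF_H = 12+5 = 17
ES_I = max(EF_A=5, EF_E=27, EF_F=14, EF_G=28, EF_H=17) = 28; EF_I = 28+10 = 38
Expected project duration μ = 38 days. Critical path: B → C → G → I.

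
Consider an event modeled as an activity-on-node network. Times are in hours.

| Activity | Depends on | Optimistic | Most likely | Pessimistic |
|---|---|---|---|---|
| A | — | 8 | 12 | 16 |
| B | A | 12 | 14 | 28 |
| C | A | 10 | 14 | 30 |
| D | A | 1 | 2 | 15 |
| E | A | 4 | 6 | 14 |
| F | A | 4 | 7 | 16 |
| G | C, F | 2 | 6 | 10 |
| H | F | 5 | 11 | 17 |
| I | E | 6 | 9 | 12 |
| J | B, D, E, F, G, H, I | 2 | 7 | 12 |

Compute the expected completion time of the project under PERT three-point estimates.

te_A = (8 + 4·12 + 16)/6 = 72/6 = 12
te_B = (12 + 4·14 + 28)/6 = 96/6 = 16
te_C = (10 + 4·14 + 30)/6 = 96/6 = 16
te_D = (1 + 4·2 + 15)/6 = 24/6 = 4
te_E = (4 + 4·6 + 14)/6 = 42/6 = 7
te_F = (4 + 4·7 + 16)/6 = 48/6 = 8
te_G = (2 + 4·6 + 10)/6 = 36/6 = 6
te_H = (5 + 4·11 + 17)/6 = 66/6 = 11
te_I = (6 + 4·9 + 12)/6 = 54/6 = 9
te_J = (2 + 4·7 + 12)/6 = 42/6 = 7

Forward pass:
ES_A = 0; EF_A = 12
ES_B = 12; EF_B = 12+16 = 28
ES_C = 12; EF_C = 12+16 = 28
ES_D = 12; EF_D = 12+4 = 16
ES_E = 12; EF_E = 12+7 = 19
ES_F = 12; EF_F = 12+8 = 20
ES_G = max(EF_C=28, EF_F=20) = 28; EF_G = 28+6 = 34
ES_H = 20; EF_H = 20+11 = 31
ES_I = 19; EF_I = 19+9 = 28
ES_J = max(EF_B=28, EF_D=16, EF_E=19, EF_F=20, EF_G=34, EF_H=31, EF_I=28) = 34; EF_J = 34+7 = 41
Expected project duration μ = 41 hours. Critical path: A → C → G → J.

41 hours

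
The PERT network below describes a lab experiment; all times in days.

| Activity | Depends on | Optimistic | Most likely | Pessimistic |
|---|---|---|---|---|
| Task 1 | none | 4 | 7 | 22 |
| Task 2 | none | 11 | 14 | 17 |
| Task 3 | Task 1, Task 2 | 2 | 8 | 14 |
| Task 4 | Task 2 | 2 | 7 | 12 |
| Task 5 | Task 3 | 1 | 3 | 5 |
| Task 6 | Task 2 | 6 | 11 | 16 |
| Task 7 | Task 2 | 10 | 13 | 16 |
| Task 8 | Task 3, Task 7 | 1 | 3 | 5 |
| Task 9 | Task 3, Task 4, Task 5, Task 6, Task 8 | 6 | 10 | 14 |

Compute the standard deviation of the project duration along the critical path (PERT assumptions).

te_Task 1 = (4 + 4·7 + 22)/6 = 54/6 = 9; σ²_Task 1 = ((22−4)/6)² = 9.000
te_Task 2 = (11 + 4·14 + 17)/6 = 84/6 = 14; σ²_Task 2 = ((17−11)/6)² = 1.000
te_Task 3 = (2 + 4·8 + 14)/6 = 48/6 = 8; σ²_Task 3 = ((14−2)/6)² = 4.000
te_Task 4 = (2 + 4·7 + 12)/6 = 42/6 = 7; σ²_Task 4 = ((12−2)/6)² = 2.778
te_Task 5 = (1 + 4·3 + 5)/6 = 18/6 = 3; σ²_Task 5 = ((5−1)/6)² = 0.444
te_Task 6 = (6 + 4·11 + 16)/6 = 66/6 = 11; σ²_Task 6 = ((16−6)/6)² = 2.778
te_Task 7 = (10 + 4·13 + 16)/6 = 78/6 = 13; σ²_Task 7 = ((16−10)/6)² = 1.000
te_Task 8 = (1 + 4·3 + 5)/6 = 18/6 = 3; σ²_Task 8 = ((5−1)/6)² = 0.444
te_Task 9 = (6 + 4·10 + 14)/6 = 60/6 = 10; σ²_Task 9 = ((14−6)/6)² = 1.778

Forward pass:
ES_Task 1 = 0; EF_Task 1 = 9
ES_Task 2 = 0; EF_Task 2 = 14
ES_Task 3 = max(EF_Task 1=9, EF_Task 2=14) = 14; EF_Task 3 = 14+8 = 22
ES_Task 4 = 14; EF_Task 4 = 14+7 = 21
ES_Task 5 = 22; EF_Task 5 = 22+3 = 25
ES_Task 6 = 14; EF_Task 6 = 14+11 = 25
ES_Task 7 = 14; EF_Task 7 = 14+13 = 27
ES_Task 8 = max(EF_Task 3=22, EF_Task 7=27) = 27; EF_Task 8 = 27+3 = 30
ES_Task 9 = max(EF_Task 3=22, EF_Task 4=21, EF_Task 5=25, EF_Task 6=25, EF_Task 8=30) = 30; EF_Task 9 = 30+10 = 40
Expected project duration μ = 40 days. Critical path: Task 2 → Task 7 → Task 8 → Task 9.

Variance along critical path = 1.000 + 1.000 + 0.444 + 1.778 = 4.222
σ = √4.222 = 2.055 days

2.05 days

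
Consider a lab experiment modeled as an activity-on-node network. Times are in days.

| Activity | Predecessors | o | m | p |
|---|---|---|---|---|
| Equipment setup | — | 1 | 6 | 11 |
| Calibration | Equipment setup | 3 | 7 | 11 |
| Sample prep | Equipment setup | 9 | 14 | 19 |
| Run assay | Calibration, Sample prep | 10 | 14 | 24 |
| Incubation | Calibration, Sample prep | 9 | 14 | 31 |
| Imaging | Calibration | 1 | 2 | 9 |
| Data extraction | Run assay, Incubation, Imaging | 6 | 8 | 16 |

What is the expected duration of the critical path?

te_Equipment setup = (1 + 4·6 + 11)/6 = 36/6 = 6
te_Calibration = (3 + 4·7 + 11)/6 = 42/6 = 7
te_Sample prep = (9 + 4·14 + 19)/6 = 84/6 = 14
te_Run assay = (10 + 4·14 + 24)/6 = 90/6 = 15
te_Incubation = (9 + 4·14 + 31)/6 = 96/6 = 16
te_Imaging = (1 + 4·2 + 9)/6 = 18/6 = 3
te_Data extraction = (6 + 4·8 + 16)/6 = 54/6 = 9

Forward pass:
ES_Equipment setup = 0; EF_Equipment setup = 6
ES_Calibration = 6; EF_Calibration = 6+7 = 13
ES_Sample prep = 6; EF_Sample prep = 6+14 = 20
ES_Run assay = max(EF_Calibration=13, EF_Sample prep=20) = 20; EF_Run assay = 20+15 = 35
ES_Incubation = max(EF_Calibration=13, EF_Sample prep=20) = 20; EF_Incubation = 20+16 = 36
ES_Imaging = 13; EF_Imaging = 13+3 = 16
ES_Data extraction = max(EF_Run assay=35, EF_Incubation=36, EF_Imaging=16) = 36; EF_Data extraction = 36+9 = 45
Expected project duration μ = 45 days. Critical path: Equipment setup → Sample prep → Incubation → Data extraction.

45 days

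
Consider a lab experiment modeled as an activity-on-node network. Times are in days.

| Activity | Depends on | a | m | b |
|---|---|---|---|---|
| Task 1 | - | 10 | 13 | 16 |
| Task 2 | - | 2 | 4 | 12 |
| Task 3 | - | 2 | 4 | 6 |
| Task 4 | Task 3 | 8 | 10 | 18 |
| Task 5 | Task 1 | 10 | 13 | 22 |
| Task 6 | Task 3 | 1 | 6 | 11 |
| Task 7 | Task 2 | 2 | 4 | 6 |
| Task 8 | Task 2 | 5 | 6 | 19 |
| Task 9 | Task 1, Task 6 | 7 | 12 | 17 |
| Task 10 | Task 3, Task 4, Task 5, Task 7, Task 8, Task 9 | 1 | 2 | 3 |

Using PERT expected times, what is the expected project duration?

29 days

te_Task 1 = (10 + 4·13 + 16)/6 = 78/6 = 13
te_Task 2 = (2 + 4·4 + 12)/6 = 30/6 = 5
te_Task 3 = (2 + 4·4 + 6)/6 = 24/6 = 4
te_Task 4 = (8 + 4·10 + 18)/6 = 66/6 = 11
te_Task 5 = (10 + 4·13 + 22)/6 = 84/6 = 14
te_Task 6 = (1 + 4·6 + 11)/6 = 36/6 = 6
te_Task 7 = (2 + 4·4 + 6)/6 = 24/6 = 4
te_Task 8 = (5 + 4·6 + 19)/6 = 48/6 = 8
te_Task 9 = (7 + 4·12 + 17)/6 = 72/6 = 12
te_Task 10 = (1 + 4·2 + 3)/6 = 12/6 = 2

Forward pass:
ES_Task 1 = 0; EF_Task 1 = 13
ES_Task 2 = 0; EF_Task 2 = 5
ES_Task 3 = 0; EF_Task 3 = 4
ES_Task 4 = 4; EF_Task 4 = 4+11 = 15
ES_Task 5 = 13; EF_Task 5 = 13+14 = 27
ES_Task 6 = 4; EF_Task 6 = 4+6 = 10
ES_Task 7 = 5; EF_Task 7 = 5+4 = 9
ES_Task 8 = 5; EF_Task 8 = 5+8 = 13
ES_Task 9 = max(EF_Task 1=13, EF_Task 6=10) = 13; EF_Task 9 = 13+12 = 25
ES_Task 10 = max(EF_Task 3=4, EF_Task 4=15, EF_Task 5=27, EF_Task 7=9, EF_Task 8=13, EF_Task 9=25) = 27; EF_Task 10 = 27+2 = 29
Expected project duration μ = 29 days. Critical path: Task 1 → Task 5 → Task 10.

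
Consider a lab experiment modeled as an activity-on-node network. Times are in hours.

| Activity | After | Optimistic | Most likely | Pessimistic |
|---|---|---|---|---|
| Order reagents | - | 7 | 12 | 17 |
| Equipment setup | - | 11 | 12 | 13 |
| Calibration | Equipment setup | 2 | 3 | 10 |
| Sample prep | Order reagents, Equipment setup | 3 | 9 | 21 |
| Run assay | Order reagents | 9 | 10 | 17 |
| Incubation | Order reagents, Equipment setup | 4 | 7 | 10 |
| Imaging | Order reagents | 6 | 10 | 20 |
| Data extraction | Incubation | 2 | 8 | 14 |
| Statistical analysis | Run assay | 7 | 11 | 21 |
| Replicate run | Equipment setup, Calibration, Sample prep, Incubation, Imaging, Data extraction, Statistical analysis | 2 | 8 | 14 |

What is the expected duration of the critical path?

te_Order reagents = (7 + 4·12 + 17)/6 = 72/6 = 12
te_Equipment setup = (11 + 4·12 + 13)/6 = 72/6 = 12
te_Calibration = (2 + 4·3 + 10)/6 = 24/6 = 4
te_Sample prep = (3 + 4·9 + 21)/6 = 60/6 = 10
te_Run assay = (9 + 4·10 + 17)/6 = 66/6 = 11
te_Incubation = (4 + 4·7 + 10)/6 = 42/6 = 7
te_Imaging = (6 + 4·10 + 20)/6 = 66/6 = 11
te_Data extraction = (2 + 4·8 + 14)/6 = 48/6 = 8
te_Statistical analysis = (7 + 4·11 + 21)/6 = 72/6 = 12
te_Replicate run = (2 + 4·8 + 14)/6 = 48/6 = 8

Forward pass:
ES_Order reagents = 0; EF_Order reagents = 12
ES_Equipment setup = 0; EF_Equipment setup = 12
ES_Calibration = 12; EF_Calibration = 12+4 = 16
ES_Sample prep = max(EF_Order reagents=12, EF_Equipment setup=12) = 12; EF_Sample prep = 12+10 = 22
ES_Run assay = 12; EF_Run assay = 12+11 = 23
ES_Incubation = max(EF_Order reagents=12, EF_Equipment setup=12) = 12; EF_Incubation = 12+7 = 19
ES_Imaging = 12; EF_Imaging = 12+11 = 23
ES_Data extraction = 19; EF_Data extraction = 19+8 = 27
ES_Statistical analysis = 23; EF_Statistical analysis = 23+12 = 35
ES_Replicate run = max(EF_Equipment setup=12, EF_Calibration=16, EF_Sample prep=22, EF_Incubation=19, EF_Imaging=23, EF_Data extraction=27, EF_Statistical analysis=35) = 35; EF_Replicate run = 35+8 = 43
Expected project duration μ = 43 hours. Critical path: Order reagents → Run assay → Statistical analysis → Replicate run.

43 hours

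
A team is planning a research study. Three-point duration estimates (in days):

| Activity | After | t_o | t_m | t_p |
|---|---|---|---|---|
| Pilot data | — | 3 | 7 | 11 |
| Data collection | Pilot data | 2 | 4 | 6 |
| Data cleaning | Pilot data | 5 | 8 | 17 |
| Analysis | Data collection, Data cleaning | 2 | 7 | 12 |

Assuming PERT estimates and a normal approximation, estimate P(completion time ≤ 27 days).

0.914

te_Pilot data = (3 + 4·7 + 11)/6 = 42/6 = 7; σ²_Pilot data = ((11−3)/6)² = 1.778
te_Data collection = (2 + 4·4 + 6)/6 = 24/6 = 4; σ²_Data collection = ((6−2)/6)² = 0.444
te_Data cleaning = (5 + 4·8 + 17)/6 = 54/6 = 9; σ²_Data cleaning = ((17−5)/6)² = 4.000
te_Analysis = (2 + 4·7 + 12)/6 = 42/6 = 7; σ²_Analysis = ((12−2)/6)² = 2.778

Forward pass:
ES_Pilot data = 0; EF_Pilot data = 7
ES_Data collection = 7; EF_Data collection = 7+4 = 11
ES_Data cleaning = 7; EF_Data cleaning = 7+9 = 16
ES_Analysis = max(EF_Data collection=11, EF_Data cleaning=16) = 16; EF_Analysis = 16+7 = 23
Expected project duration μ = 23 days. Critical path: Pilot data → Data cleaning → Analysis.

Variance along critical path = 1.778 + 4.000 + 2.778 = 8.556; σ = √8.556 = 2.925 days.
Z = (27 − 23) / 2.925 = 1.368
P(T ≤ 27) = Φ(1.368) ≈ 0.914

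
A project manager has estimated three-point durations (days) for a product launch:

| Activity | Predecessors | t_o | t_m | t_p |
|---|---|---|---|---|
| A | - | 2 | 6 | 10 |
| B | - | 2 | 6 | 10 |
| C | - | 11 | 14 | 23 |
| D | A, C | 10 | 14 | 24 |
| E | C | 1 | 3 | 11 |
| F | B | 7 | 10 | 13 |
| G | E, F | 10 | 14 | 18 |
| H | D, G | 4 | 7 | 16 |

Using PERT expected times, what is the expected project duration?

te_A = (2 + 4·6 + 10)/6 = 36/6 = 6
te_B = (2 + 4·6 + 10)/6 = 36/6 = 6
te_C = (11 + 4·14 + 23)/6 = 90/6 = 15
te_D = (10 + 4·14 + 24)/6 = 90/6 = 15
te_E = (1 + 4·3 + 11)/6 = 24/6 = 4
te_F = (7 + 4·10 + 13)/6 = 60/6 = 10
te_G = (10 + 4·14 + 18)/6 = 84/6 = 14
te_H = (4 + 4·7 + 16)/6 = 48/6 = 8

Forward pass:
ES_A = 0; EF_A = 6
ES_B = 0; EF_B = 6
ES_C = 0; EF_C = 15
ES_D = max(EF_A=6, EF_C=15) = 15; EF_D = 15+15 = 30
ES_E = 15; EF_E = 15+4 = 19
ES_F = 6; EF_F = 6+10 = 16
ES_G = max(EF_E=19, EF_F=16) = 19; EF_G = 19+14 = 33
ES_H = max(EF_D=30, EF_G=33) = 33; EF_H = 33+8 = 41
Expected project duration μ = 41 days. Critical path: C → E → G → H.

41 days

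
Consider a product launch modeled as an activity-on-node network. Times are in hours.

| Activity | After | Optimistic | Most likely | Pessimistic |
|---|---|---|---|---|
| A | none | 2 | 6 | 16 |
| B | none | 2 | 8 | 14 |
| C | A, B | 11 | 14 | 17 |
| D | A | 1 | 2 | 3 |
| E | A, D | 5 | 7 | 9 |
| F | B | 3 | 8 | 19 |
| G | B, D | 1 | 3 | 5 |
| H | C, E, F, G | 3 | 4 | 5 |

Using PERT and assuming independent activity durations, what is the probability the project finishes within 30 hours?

te_A = (2 + 4·6 + 16)/6 = 42/6 = 7; σ²_A = ((16−2)/6)² = 5.444
te_B = (2 + 4·8 + 14)/6 = 48/6 = 8; σ²_B = ((14−2)/6)² = 4.000
te_C = (11 + 4·14 + 17)/6 = 84/6 = 14; σ²_C = ((17−11)/6)² = 1.000
te_D = (1 + 4·2 + 3)/6 = 12/6 = 2; σ²_D = ((3−1)/6)² = 0.111
te_E = (5 + 4·7 + 9)/6 = 42/6 = 7; σ²_E = ((9−5)/6)² = 0.444
te_F = (3 + 4·8 + 19)/6 = 54/6 = 9; σ²_F = ((19−3)/6)² = 7.111
te_G = (1 + 4·3 + 5)/6 = 18/6 = 3; σ²_G = ((5−1)/6)² = 0.444
te_H = (3 + 4·4 + 5)/6 = 24/6 = 4; σ²_H = ((5−3)/6)² = 0.111

Forward pass:
ES_A = 0; EF_A = 7
ES_B = 0; EF_B = 8
ES_C = max(EF_A=7, EF_B=8) = 8; EF_C = 8+14 = 22
ES_D = 7; EF_D = 7+2 = 9
ES_E = max(EF_A=7, EF_D=9) = 9; EF_E = 9+7 = 16
ES_F = 8; EF_F = 8+9 = 17
ES_G = max(EF_B=8, EF_D=9) = 9; EF_G = 9+3 = 12
ES_H = max(EF_C=22, EF_E=16, EF_F=17, EF_G=12) = 22; EF_H = 22+4 = 26
Expected project duration μ = 26 hours. Critical path: B → C → H.

Variance along critical path = 4.000 + 1.000 + 0.111 = 5.111; σ = √5.111 = 2.261 hours.
Z = (30 − 26) / 2.261 = 1.769
P(T ≤ 30) = Φ(1.769) ≈ 0.962

0.962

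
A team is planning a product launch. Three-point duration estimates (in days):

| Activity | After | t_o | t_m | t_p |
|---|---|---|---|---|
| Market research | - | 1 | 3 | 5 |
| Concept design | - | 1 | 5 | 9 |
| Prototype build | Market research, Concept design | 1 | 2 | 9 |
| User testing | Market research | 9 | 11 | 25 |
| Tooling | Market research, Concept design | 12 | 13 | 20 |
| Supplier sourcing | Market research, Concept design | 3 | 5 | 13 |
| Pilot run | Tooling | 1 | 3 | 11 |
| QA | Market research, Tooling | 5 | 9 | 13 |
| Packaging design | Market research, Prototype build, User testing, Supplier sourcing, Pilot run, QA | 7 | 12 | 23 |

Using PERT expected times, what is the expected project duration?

41 days

te_Market research = (1 + 4·3 + 5)/6 = 18/6 = 3
te_Concept design = (1 + 4·5 + 9)/6 = 30/6 = 5
te_Prototype build = (1 + 4·2 + 9)/6 = 18/6 = 3
te_User testing = (9 + 4·11 + 25)/6 = 78/6 = 13
te_Tooling = (12 + 4·13 + 20)/6 = 84/6 = 14
te_Supplier sourcing = (3 + 4·5 + 13)/6 = 36/6 = 6
te_Pilot run = (1 + 4·3 + 11)/6 = 24/6 = 4
te_QA = (5 + 4·9 + 13)/6 = 54/6 = 9
te_Packaging design = (7 + 4·12 + 23)/6 = 78/6 = 13

Forward pass:
ES_Market research = 0; EF_Market research = 3
ES_Concept design = 0; EF_Concept design = 5
ES_Prototype build = max(EF_Market research=3, EF_Concept design=5) = 5; EF_Prototype build = 5+3 = 8
ES_User testing = 3; EF_User testing = 3+13 = 16
ES_Tooling = max(EF_Market research=3, EF_Concept design=5) = 5; EF_Tooling = 5+14 = 19
ES_Supplier sourcing = max(EF_Market research=3, EF_Concept design=5) = 5; EF_Supplier sourcing = 5+6 = 11
ES_Pilot run = 19; EF_Pilot run = 19+4 = 23
ES_QA = max(EF_Market research=3, EF_Tooling=19) = 19; EF_QA = 19+9 = 28
ES_Packaging design = max(EF_Market research=3, EF_Prototype build=8, EF_User testing=16, EF_Supplier sourcing=11, EF_Pilot run=23, EF_QA=28) = 28; EF_Packaging design = 28+13 = 41
Expected project duration μ = 41 days. Critical path: Concept design → Tooling → QA → Packaging design.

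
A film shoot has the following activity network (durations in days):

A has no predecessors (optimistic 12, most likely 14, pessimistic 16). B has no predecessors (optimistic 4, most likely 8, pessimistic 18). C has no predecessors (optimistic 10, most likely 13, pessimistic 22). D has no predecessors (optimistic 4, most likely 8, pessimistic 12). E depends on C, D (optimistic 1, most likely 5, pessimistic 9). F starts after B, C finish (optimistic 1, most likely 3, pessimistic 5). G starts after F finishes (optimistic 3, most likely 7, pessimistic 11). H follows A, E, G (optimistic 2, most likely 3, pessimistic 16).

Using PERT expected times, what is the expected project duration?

29 days

te_A = (12 + 4·14 + 16)/6 = 84/6 = 14
te_B = (4 + 4·8 + 18)/6 = 54/6 = 9
te_C = (10 + 4·13 + 22)/6 = 84/6 = 14
te_D = (4 + 4·8 + 12)/6 = 48/6 = 8
te_E = (1 + 4·5 + 9)/6 = 30/6 = 5
te_F = (1 + 4·3 + 5)/6 = 18/6 = 3
te_G = (3 + 4·7 + 11)/6 = 42/6 = 7
te_H = (2 + 4·3 + 16)/6 = 30/6 = 5

Forward pass:
ES_A = 0; EF_A = 14
ES_B = 0; EF_B = 9
ES_C = 0; EF_C = 14
ES_D = 0; EF_D = 8
ES_E = max(EF_C=14, EF_D=8) = 14; EF_E = 14+5 = 19
ES_F = max(EF_B=9, EF_C=14) = 14; EF_F = 14+3 = 17
ES_G = 17; EF_G = 17+7 = 24
ES_H = max(EF_A=14, EF_E=19, EF_G=24) = 24; EF_H = 24+5 = 29
Expected project duration μ = 29 days. Critical path: C → F → G → H.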